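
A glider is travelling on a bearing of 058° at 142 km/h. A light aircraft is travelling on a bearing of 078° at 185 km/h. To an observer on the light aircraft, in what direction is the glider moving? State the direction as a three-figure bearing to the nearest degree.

301°

Taking east as x and north as y: glider velocity = (120.423, 75.249) km/h; light aircraft velocity = (180.957, 38.464) km/h.
Velocity of glider relative to light aircraft = (120.423, 75.249) − (180.957, 38.464) = (-60.534, 36.785) km/h.
Bearing = atan2(-60.53, 36.78) = 301.29° clockwise from north.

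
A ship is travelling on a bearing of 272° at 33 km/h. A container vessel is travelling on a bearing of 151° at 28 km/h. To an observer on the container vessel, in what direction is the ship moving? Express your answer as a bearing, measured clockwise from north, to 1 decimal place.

298.8°

Taking east as x and north as y: ship velocity = (-32.980, 1.152) km/h; container vessel velocity = (13.575, -24.489) km/h.
Velocity of ship relative to container vessel = (-32.980, 1.152) − (13.575, -24.489) = (-46.555, 25.641) km/h.
Bearing = atan2(-46.55, 25.64) = 298.84° clockwise from north.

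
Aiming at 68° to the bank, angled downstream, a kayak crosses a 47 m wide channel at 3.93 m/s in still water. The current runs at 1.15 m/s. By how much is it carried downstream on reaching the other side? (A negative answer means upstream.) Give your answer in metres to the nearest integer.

34 m

Perpendicular speed = 3.644 m/s; crossing time = 47 / 3.644 = 12.899 s.
Net downstream speed = 2.622 m/s.
Drift = 2.622 × 12.899 = 33.823 m (downstream).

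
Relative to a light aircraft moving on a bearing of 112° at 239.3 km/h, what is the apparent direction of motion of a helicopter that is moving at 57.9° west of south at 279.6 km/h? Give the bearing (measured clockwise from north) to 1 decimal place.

262.7°

Taking east as x and north as y: helicopter velocity = (-236.855, -148.579) km/h; light aircraft velocity = (221.875, -89.643) km/h.
Velocity of helicopter relative to light aircraft = (-236.855, -148.579) − (221.875, -89.643) = (-458.730, -58.936) km/h.
Bearing = atan2(-458.73, -58.94) = 262.68° clockwise from north.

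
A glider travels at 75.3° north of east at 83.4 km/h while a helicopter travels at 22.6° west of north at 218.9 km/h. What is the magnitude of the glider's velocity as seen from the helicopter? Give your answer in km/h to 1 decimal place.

Taking east as x and north as y: glider velocity = (21.163, 80.670) km/h; helicopter velocity = (-84.122, 202.091) km/h.
Velocity of glider relative to helicopter = (21.163, 80.670) − (-84.122, 202.091) = (105.286, -121.421) km/h.
Magnitude = |(105.286, -121.421)| = 160.711 km/h.

160.7 km/h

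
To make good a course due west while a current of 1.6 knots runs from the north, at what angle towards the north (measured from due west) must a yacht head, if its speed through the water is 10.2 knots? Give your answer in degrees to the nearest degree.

9°

The current pushes perpendicular to the desired track; the heading must have a component into the current equal to 1.6 knots: 10.2 sin θ = 1.6.
sin θ = 0.1569, so θ = 9.025°.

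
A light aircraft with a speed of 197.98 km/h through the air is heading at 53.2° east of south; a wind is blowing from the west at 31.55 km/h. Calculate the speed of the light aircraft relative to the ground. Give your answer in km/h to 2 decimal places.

224.04 km/h

Taking east as x and north as y: velocity relative to the air = (158.529, -118.595) km/h; the air relative to ground = (31.550, 0.000) km/h.
Velocity relative to ground = (158.529, -118.595) + (31.550, 0.000) = (190.079, -118.595) km/h.
Speed = |(190.079, -118.595)| = 224.042 km/h.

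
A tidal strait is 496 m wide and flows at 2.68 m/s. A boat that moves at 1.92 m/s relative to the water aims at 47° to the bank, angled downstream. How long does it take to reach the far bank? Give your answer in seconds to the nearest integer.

The component of the boat's velocity perpendicular to the bank is 1.92 × sin 47° = 1.404 m/s.
The flow acts along the bank and has no component across it.
Time = 496 / 1.404 = 353.226 s.

353 s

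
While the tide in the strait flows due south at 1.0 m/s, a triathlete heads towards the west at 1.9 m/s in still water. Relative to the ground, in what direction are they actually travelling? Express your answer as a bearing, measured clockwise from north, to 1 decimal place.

Taking east as x and north as y: velocity relative to the water = (-1.900, 0.000) m/s; the water relative to ground = (0.000, -1.000) m/s.
Velocity relative to ground = (-1.900, 0.000) + (0.000, -1.000) = (-1.900, -1.000) m/s.
Bearing = atan2(-1.90, -1.00) = 242.24° clockwise from north.

242.2°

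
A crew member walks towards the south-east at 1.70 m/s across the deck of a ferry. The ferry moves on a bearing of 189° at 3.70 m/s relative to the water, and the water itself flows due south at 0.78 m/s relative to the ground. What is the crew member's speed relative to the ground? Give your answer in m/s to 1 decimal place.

In east/north components (m/s): crew member relative to ferry = (1.202, -1.202); ferry relative to water = (-0.579, -3.654); water relative to ground = (0.000, -0.780).
Sum = (0.623, -5.637) m/s.
Speed = |(0.623, -5.637)| = 5.671 m/s.

5.7 m/s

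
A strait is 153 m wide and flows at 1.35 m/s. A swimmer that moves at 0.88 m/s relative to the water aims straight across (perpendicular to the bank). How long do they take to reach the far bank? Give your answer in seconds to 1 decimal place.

173.9 s

The component of the swimmer's velocity perpendicular to the bank is 0.88 m/s.
The current is parallel to the bank, so it does not affect the crossing time.
Time = 153 / 0.880 = 173.864 s.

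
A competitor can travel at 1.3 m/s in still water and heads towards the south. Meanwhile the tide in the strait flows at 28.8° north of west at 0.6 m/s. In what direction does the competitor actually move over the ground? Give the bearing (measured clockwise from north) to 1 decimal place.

207.5°

Taking east as x and north as y: velocity relative to the water = (0.000, -1.300) m/s; the water relative to ground = (-0.526, 0.289) m/s.
Velocity relative to ground = (0.000, -1.300) + (-0.526, 0.289) = (-0.526, -1.011) m/s.
Bearing = atan2(-0.53, -1.01) = 207.48° clockwise from north.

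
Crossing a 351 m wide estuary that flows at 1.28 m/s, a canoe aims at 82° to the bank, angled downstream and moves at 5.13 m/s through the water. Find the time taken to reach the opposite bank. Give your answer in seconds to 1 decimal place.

69.1 s

The component of the canoe's velocity perpendicular to the bank is 5.13 × sin 82° = 5.080 m/s.
The current is parallel to the bank, so it does not affect the crossing time.
Time = 351 / 5.080 = 69.093 s.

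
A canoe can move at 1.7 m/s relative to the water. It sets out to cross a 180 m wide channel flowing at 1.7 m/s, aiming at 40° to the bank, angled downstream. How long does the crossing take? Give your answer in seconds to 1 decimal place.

The component of the canoe's velocity perpendicular to the bank is 1.7 × sin 40° = 1.093 m/s.
The current is parallel to the bank, so it does not affect the crossing time.
Time = 180 / 1.093 = 164.724 s.

164.7 s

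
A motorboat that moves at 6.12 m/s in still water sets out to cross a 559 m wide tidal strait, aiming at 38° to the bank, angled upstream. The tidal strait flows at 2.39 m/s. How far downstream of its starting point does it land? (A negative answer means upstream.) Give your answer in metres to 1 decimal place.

-360.9 m

Perpendicular speed = 3.768 m/s; crossing time = 559 / 3.768 = 148.361 s.
Net downstream speed = -2.433 m/s.
Drift = -2.433 × 148.361 = -360.906 m (upstream).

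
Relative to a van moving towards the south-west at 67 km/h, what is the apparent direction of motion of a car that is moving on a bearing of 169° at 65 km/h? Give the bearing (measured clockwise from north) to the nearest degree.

105°

Taking east as x and north as y: car velocity = (12.403, -63.806) km/h; van velocity = (-47.376, -47.376) km/h.
Velocity of car relative to van = (12.403, -63.806) − (-47.376, -47.376) = (59.779, -16.430) km/h.
Bearing = atan2(59.78, -16.43) = 105.37° clockwise from north.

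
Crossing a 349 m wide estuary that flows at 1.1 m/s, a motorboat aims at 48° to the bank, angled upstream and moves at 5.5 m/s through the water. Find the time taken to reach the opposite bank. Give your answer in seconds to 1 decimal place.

The component of the motorboat's velocity perpendicular to the bank is 5.5 × sin 48° = 4.087 m/s.
The flow acts along the bank and has no component across it.
Time = 349 / 4.087 = 85.387 s.

85.4 s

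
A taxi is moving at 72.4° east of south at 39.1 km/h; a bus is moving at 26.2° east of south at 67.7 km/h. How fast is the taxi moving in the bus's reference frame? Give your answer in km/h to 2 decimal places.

49.48 km/h

Taking east as x and north as y: taxi velocity = (37.270, -11.823) km/h; bus velocity = (29.890, -60.744) km/h.
Velocity of taxi relative to bus = (37.270, -11.823) − (29.890, -60.744) = (7.380, 48.922) km/h.
Magnitude = |(7.380, 48.922)| = 49.475 km/h.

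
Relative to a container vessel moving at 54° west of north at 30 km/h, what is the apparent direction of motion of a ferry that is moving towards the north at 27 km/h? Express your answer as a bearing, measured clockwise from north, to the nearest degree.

069°

Taking east as x and north as y: ferry velocity = (0.000, 27.000) km/h; container vessel velocity = (-24.271, 17.634) km/h.
Velocity of ferry relative to container vessel = (0.000, 27.000) − (-24.271, 17.634) = (24.271, 9.366) km/h.
Bearing = atan2(24.27, 9.37) = 68.90° clockwise from north.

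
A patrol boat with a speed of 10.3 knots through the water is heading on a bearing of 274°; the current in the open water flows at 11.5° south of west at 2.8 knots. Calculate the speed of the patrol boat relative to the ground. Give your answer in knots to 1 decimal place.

Taking east as x and north as y: velocity relative to the water = (-10.275, 0.718) knots; the water relative to ground = (-2.744, -0.558) knots.
Velocity relative to ground = (-10.275, 0.718) + (-2.744, -0.558) = (-13.019, 0.160) knots.
Speed = |(-13.019, 0.160)| = 13.020 knots.

13.0 knots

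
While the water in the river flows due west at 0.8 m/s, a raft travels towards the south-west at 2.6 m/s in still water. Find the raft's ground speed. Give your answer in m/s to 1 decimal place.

3.2 m/s

Taking east as x and north as y: velocity relative to the water = (-1.838, -1.838) m/s; the water relative to ground = (-0.800, 0.000) m/s.
Velocity relative to ground = (-1.838, -1.838) + (-0.800, 0.000) = (-2.638, -1.838) m/s.
Speed = |(-2.638, -1.838)| = 3.216 m/s.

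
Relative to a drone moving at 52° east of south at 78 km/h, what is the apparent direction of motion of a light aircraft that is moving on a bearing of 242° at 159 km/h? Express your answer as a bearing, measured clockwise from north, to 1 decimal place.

262.5°

Taking east as x and north as y: light aircraft velocity = (-140.389, -74.646) km/h; drone velocity = (61.465, -48.022) km/h.
Velocity of light aircraft relative to drone = (-140.389, -74.646) − (61.465, -48.022) = (-201.854, -26.624) km/h.
Bearing = atan2(-201.85, -26.62) = 262.49° clockwise from north.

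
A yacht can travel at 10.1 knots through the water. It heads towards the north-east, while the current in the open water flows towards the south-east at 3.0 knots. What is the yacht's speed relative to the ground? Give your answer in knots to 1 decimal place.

Taking east as x and north as y: velocity relative to the water = (7.142, 7.142) knots; the water relative to ground = (2.121, -2.121) knots.
Velocity relative to ground = (7.142, 7.142) + (2.121, -2.121) = (9.263, 5.020) knots.
Speed = |(9.263, 5.020)| = 10.536 knots.

10.5 knots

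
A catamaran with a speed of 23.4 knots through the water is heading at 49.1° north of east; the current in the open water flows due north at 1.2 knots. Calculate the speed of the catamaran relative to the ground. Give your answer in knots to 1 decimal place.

24.3 knots

Taking east as x and north as y: velocity relative to the water = (15.321, 17.687) knots; the water relative to ground = (0.000, 1.200) knots.
Velocity relative to ground = (15.321, 17.687) + (0.000, 1.200) = (15.321, 18.887) knots.
Speed = |(15.321, 18.887)| = 24.320 knots.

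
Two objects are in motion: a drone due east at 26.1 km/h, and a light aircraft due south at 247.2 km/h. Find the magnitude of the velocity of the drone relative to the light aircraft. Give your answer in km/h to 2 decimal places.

248.57 km/h

Taking east as x and north as y: drone velocity = (26.100, 0.000) km/h; light aircraft velocity = (0.000, -247.200) km/h.
Velocity of drone relative to light aircraft = (26.100, 0.000) − (0.000, -247.200) = (26.100, 247.200) km/h.
Magnitude = |(26.100, 247.200)| = 248.574 km/h.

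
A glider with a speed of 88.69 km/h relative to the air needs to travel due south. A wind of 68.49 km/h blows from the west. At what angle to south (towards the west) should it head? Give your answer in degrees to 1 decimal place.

The wind pushes perpendicular to the desired track; the heading must have a component into the wind equal to 68.49 km/h: 88.69 sin θ = 68.49.
sin θ = 0.7722, so θ = 50.556°.

50.6°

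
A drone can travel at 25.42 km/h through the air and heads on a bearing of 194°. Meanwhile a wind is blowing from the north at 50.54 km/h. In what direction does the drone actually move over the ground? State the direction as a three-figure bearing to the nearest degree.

Taking east as x and north as y: velocity relative to the air = (-6.150, -24.665) km/h; the air relative to ground = (0.000, -50.540) km/h.
Velocity relative to ground = (-6.150, -24.665) + (0.000, -50.540) = (-6.150, -75.205) km/h.
Bearing = atan2(-6.15, -75.20) = 184.67° clockwise from north.

185°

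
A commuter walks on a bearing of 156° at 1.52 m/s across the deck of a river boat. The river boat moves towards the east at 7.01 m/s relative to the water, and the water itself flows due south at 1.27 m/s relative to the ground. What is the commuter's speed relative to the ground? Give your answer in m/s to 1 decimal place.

8.1 m/s

In east/north components (m/s): commuter relative to river boat = (0.618, -1.389); river boat relative to water = (7.010, 0.000); water relative to ground = (0.000, -1.270).
Sum = (7.628, -2.659) m/s.
Speed = |(7.628, -2.659)| = 8.078 m/s.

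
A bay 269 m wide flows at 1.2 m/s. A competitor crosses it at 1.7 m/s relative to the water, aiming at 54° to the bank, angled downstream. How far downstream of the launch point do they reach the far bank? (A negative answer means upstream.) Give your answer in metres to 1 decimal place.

Perpendicular speed = 1.375 m/s; crossing time = 269 / 1.375 = 195.590 s.
Net downstream speed = 2.199 m/s.
Drift = 2.199 × 195.590 = 430.147 m (downstream).

430.1 m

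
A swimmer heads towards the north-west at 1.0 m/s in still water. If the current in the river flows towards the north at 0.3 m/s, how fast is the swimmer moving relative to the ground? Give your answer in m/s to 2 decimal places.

1.23 m/s

Taking east as x and north as y: velocity relative to the water = (-0.707, 0.707) m/s; the water relative to ground = (0.000, 0.300) m/s.
Velocity relative to ground = (-0.707, 0.707) + (0.000, 0.300) = (-0.707, 1.007) m/s.
Speed = |(-0.707, 1.007)| = 1.231 m/s.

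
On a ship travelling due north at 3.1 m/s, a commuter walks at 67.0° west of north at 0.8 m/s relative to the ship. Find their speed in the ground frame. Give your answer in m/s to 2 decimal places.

Taking east as x and north as y: ship velocity = (0.000, 3.100) m/s; commuter velocity relative to ship = (-0.736, 0.313) m/s.
Velocity relative to ground = (0.000, 3.100) + (-0.736, 0.313) = (-0.736, 3.413) m/s.
Speed = |(-0.736, 3.413)| = 3.491 m/s.

3.49 m/s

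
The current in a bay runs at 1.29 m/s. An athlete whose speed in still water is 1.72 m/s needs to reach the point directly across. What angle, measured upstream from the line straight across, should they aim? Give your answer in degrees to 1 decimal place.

48.6°

To cancel the current, the upstream component of the athlete's velocity must equal the flow: 1.72 sin θ = 1.29.
sin θ = 1.29 / 1.72 = 0.7500.
θ = arcsin(0.7500) = 48.590°.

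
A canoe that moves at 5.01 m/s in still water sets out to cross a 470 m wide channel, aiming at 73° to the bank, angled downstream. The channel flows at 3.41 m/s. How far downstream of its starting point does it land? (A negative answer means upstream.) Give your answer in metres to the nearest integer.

Perpendicular speed = 4.791 m/s; crossing time = 470 / 4.791 = 98.099 s.
Net downstream speed = 4.875 m/s.
Drift = 4.875 × 98.099 = 478.210 m (downstream).

478 m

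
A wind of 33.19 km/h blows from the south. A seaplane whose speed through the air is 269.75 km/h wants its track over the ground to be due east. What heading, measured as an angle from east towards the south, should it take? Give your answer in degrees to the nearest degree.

The wind pushes perpendicular to the desired track; the heading must have a component into the wind equal to 33.19 km/h: 269.75 sin θ = 33.19.
sin θ = 0.1230, so θ = 7.068°.

7°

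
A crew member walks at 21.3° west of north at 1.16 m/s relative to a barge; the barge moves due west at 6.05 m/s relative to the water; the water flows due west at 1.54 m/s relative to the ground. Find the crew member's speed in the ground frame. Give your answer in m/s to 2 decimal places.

8.08 m/s

In east/north components (m/s): crew member relative to barge = (-0.421, 1.081); barge relative to water = (-6.050, 0.000); water relative to ground = (-1.540, 0.000).
Sum = (-8.011, 1.081) m/s.
Speed = |(-8.011, 1.081)| = 8.084 m/s.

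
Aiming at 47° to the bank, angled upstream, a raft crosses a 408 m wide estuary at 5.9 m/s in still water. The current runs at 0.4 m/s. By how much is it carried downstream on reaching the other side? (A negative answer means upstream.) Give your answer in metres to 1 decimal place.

Perpendicular speed = 4.315 m/s; crossing time = 408 / 4.315 = 94.554 s.
Net downstream speed = -3.624 m/s.
Drift = -3.624 × 94.554 = -342.644 m (upstream).

-342.6 m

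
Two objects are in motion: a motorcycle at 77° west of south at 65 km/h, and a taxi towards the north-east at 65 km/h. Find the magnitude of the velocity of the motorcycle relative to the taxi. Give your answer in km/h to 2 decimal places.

Taking east as x and north as y: motorcycle velocity = (-63.334, -14.622) km/h; taxi velocity = (45.962, 45.962) km/h.
Velocity of motorcycle relative to taxi = (-63.334, -14.622) − (45.962, 45.962) = (-109.296, -60.584) km/h.
Magnitude = |(-109.296, -60.584)| = 124.964 km/h.

124.96 km/h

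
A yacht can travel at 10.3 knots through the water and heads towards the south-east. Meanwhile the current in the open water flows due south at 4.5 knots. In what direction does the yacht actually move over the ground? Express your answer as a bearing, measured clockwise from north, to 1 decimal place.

Taking east as x and north as y: velocity relative to the water = (7.283, -7.283) knots; the water relative to ground = (0.000, -4.500) knots.
Velocity relative to ground = (7.283, -7.283) + (0.000, -4.500) = (7.283, -11.783) knots.
Bearing = atan2(7.28, -11.78) = 148.28° clockwise from north.

148.3°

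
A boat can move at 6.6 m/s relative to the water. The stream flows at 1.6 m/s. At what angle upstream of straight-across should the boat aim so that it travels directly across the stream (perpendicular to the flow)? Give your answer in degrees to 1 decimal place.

To cancel the current, the upstream component of the boat's velocity must equal the flow: 6.6 sin θ = 1.6.
sin θ = 1.6 / 6.6 = 0.2424.
θ = arcsin(0.2424) = 14.030°.

14.0°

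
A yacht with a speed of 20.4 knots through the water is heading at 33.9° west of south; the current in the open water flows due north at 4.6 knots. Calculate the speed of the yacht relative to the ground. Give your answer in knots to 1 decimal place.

Taking east as x and north as y: velocity relative to the water = (-11.378, -16.932) knots; the water relative to ground = (0.000, 4.600) knots.
Velocity relative to ground = (-11.378, -16.932) + (0.000, 4.600) = (-11.378, -12.332) knots.
Speed = |(-11.378, -12.332)| = 16.779 knots.

16.8 knots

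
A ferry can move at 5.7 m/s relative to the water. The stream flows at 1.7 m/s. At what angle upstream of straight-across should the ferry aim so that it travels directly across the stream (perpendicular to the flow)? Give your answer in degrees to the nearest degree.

17°

To cancel the current, the upstream component of the ferry's velocity must equal the flow: 5.7 sin θ = 1.7.
sin θ = 1.7 / 5.7 = 0.2982.
θ = arcsin(0.2982) = 17.352°.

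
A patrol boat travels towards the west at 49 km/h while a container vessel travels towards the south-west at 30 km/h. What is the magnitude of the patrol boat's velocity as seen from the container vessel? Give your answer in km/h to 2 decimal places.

34.96 km/h

Taking east as x and north as y: patrol boat velocity = (-49.000, 0.000) km/h; container vessel velocity = (-21.213, -21.213) km/h.
Velocity of patrol boat relative to container vessel = (-49.000, 0.000) − (-21.213, -21.213) = (-27.787, 21.213) km/h.
Magnitude = |(-27.787, 21.213)| = 34.959 km/h.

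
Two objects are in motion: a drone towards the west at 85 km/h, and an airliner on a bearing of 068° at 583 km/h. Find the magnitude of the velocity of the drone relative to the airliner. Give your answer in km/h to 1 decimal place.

662.6 km/h

Taking east as x and north as y: drone velocity = (-85.000, 0.000) km/h; airliner velocity = (540.548, 218.396) km/h.
Velocity of drone relative to airliner = (-85.000, 0.000) − (540.548, 218.396) = (-625.548, -218.396) km/h.
Magnitude = |(-625.548, -218.396)| = 662.576 km/h.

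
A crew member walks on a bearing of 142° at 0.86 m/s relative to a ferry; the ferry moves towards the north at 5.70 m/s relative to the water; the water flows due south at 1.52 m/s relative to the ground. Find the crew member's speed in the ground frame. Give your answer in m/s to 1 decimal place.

3.5 m/s

In east/north components (m/s): crew member relative to ferry = (0.529, -0.678); ferry relative to water = (0.000, 5.700); water relative to ground = (0.000, -1.520).
Sum = (0.529, 3.502) m/s.
Speed = |(0.529, 3.502)| = 3.542 m/s.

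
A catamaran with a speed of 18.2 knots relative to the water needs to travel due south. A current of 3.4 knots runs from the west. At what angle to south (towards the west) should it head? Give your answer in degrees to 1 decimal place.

10.8°

The current pushes perpendicular to the desired track; the heading must have a component into the current equal to 3.4 knots: 18.2 sin θ = 3.4.
sin θ = 0.1868, so θ = 10.767°.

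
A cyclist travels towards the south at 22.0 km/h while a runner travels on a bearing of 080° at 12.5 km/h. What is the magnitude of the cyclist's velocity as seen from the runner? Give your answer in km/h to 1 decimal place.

27.1 km/h

Taking east as x and north as y: cyclist velocity = (0.000, -22.000) km/h; runner velocity = (12.310, 2.171) km/h.
Velocity of cyclist relative to runner = (0.000, -22.000) − (12.310, 2.171) = (-12.310, -24.171) km/h.
Magnitude = |(-12.310, -24.171)| = 27.125 km/h.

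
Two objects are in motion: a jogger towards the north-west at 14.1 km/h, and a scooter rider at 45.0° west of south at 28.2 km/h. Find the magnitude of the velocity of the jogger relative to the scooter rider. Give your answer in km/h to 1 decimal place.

Taking east as x and north as y: jogger velocity = (-9.970, 9.970) km/h; scooter rider velocity = (-19.940, -19.940) km/h.
Velocity of jogger relative to scooter rider = (-9.970, 9.970) − (-19.940, -19.940) = (9.970, 29.911) km/h.
Magnitude = |(9.970, 29.911)| = 31.529 km/h.

31.5 km/h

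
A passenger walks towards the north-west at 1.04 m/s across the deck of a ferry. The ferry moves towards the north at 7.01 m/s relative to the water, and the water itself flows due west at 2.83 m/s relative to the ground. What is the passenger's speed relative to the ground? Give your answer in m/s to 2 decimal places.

In east/north components (m/s): passenger relative to ferry = (-0.735, 0.735); ferry relative to water = (0.000, 7.010); water relative to ground = (-2.830, 0.000).
Sum = (-3.565, 7.745) m/s.
Speed = |(-3.565, 7.745)| = 8.527 m/s.

8.53 m/s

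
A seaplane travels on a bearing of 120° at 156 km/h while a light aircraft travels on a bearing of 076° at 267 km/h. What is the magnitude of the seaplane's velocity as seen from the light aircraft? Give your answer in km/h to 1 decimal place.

188.9 km/h

Taking east as x and north as y: seaplane velocity = (135.100, -78.000) km/h; light aircraft velocity = (259.069, 64.593) km/h.
Velocity of seaplane relative to light aircraft = (135.100, -78.000) − (259.069, 64.593) = (-123.969, -142.593) km/h.
Magnitude = |(-123.969, -142.593)| = 188.947 km/h.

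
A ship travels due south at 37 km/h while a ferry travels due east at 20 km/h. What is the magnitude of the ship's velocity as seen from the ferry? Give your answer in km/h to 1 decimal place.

42.1 km/h

Taking east as x and north as y: ship velocity = (0.000, -37.000) km/h; ferry velocity = (20.000, 0.000) km/h.
Velocity of ship relative to ferry = (0.000, -37.000) − (20.000, 0.000) = (-20.000, -37.000) km/h.
Magnitude = |(-20.000, -37.000)| = 42.059 km/h.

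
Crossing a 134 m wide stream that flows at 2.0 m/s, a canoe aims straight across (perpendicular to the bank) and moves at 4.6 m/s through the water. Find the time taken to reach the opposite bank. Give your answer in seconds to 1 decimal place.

29.1 s

The component of the canoe's velocity perpendicular to the bank is 4.6 m/s.
The current is parallel to the bank, so it does not affect the crossing time.
Time = 134 / 4.600 = 29.130 s.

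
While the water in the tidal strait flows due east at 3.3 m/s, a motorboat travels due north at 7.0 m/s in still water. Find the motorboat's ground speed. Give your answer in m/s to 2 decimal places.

Taking east as x and north as y: velocity relative to the water = (0.000, 7.000) m/s; the water relative to ground = (3.300, 0.000) m/s.
Velocity relative to ground = (0.000, 7.000) + (3.300, 0.000) = (3.300, 7.000) m/s.
Speed = |(3.300, 7.000)| = 7.739 m/s.

7.74 m/s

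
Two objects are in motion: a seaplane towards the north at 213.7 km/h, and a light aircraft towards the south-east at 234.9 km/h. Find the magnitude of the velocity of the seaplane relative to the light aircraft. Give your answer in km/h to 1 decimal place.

Taking east as x and north as y: seaplane velocity = (0.000, 213.700) km/h; light aircraft velocity = (166.099, -166.099) km/h.
Velocity of seaplane relative to light aircraft = (0.000, 213.700) − (166.099, -166.099) = (-166.099, 379.799) km/h.
Magnitude = |(-166.099, 379.799)| = 414.532 km/h.

414.5 km/h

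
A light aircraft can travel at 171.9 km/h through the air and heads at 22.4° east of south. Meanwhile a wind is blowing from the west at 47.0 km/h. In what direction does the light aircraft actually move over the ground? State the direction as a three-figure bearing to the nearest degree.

145°

Taking east as x and north as y: velocity relative to the air = (65.506, -158.929) km/h; the air relative to ground = (47.000, 0.000) km/h.
Velocity relative to ground = (65.506, -158.929) + (47.000, 0.000) = (112.506, -158.929) km/h.
Bearing = atan2(112.51, -158.93) = 144.71° clockwise from north.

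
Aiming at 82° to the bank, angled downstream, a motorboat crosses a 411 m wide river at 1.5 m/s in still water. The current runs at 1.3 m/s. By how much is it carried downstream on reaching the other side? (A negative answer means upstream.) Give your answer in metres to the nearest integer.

Perpendicular speed = 1.485 m/s; crossing time = 411 / 1.485 = 276.693 s.
Net downstream speed = 1.509 m/s.
Drift = 1.509 × 276.693 = 417.463 m (downstream).

417 m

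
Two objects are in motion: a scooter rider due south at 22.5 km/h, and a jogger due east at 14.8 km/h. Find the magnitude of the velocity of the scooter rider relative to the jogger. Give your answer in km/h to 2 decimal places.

Taking east as x and north as y: scooter rider velocity = (0.000, -22.500) km/h; jogger velocity = (14.800, 0.000) km/h.
Velocity of scooter rider relative to jogger = (0.000, -22.500) − (14.800, 0.000) = (-14.800, -22.500) km/h.
Magnitude = |(-14.800, -22.500)| = 26.931 km/h.

26.93 km/h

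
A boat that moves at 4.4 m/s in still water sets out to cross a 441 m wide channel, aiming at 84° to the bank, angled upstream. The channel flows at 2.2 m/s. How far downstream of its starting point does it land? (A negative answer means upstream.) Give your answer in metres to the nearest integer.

175 m

Perpendicular speed = 4.376 m/s; crossing time = 441 / 4.376 = 100.779 s.
Net downstream speed = 1.740 m/s.
Drift = 1.740 × 100.779 = 175.364 m (downstream).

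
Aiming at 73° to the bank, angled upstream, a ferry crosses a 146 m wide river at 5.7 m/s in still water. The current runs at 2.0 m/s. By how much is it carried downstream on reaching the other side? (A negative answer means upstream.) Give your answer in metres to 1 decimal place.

8.9 m

Perpendicular speed = 5.451 m/s; crossing time = 146 / 5.451 = 26.784 s.
Net downstream speed = 0.333 m/s.
Drift = 0.333 × 26.784 = 8.932 m (downstream).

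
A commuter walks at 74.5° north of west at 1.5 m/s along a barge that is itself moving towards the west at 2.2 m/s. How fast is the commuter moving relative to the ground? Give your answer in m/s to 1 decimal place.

3.0 m/s

Taking east as x and north as y: barge velocity = (-2.200, 0.000) m/s; commuter velocity relative to barge = (-0.401, 1.445) m/s.
Velocity relative to ground = (-2.200, 0.000) + (-0.401, 1.445) = (-2.601, 1.445) m/s.
Speed = |(-2.601, 1.445)| = 2.976 m/s.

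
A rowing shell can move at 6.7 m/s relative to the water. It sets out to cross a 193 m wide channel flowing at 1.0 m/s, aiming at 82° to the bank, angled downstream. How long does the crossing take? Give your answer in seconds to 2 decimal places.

29.09 s

The component of the rowing shell's velocity perpendicular to the bank is 6.7 × sin 82° = 6.635 m/s.
The flow acts along the bank and has no component across it.
Time = 193 / 6.635 = 29.089 s.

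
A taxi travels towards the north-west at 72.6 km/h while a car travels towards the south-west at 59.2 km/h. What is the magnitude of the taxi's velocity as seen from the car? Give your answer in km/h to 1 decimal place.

Taking east as x and north as y: taxi velocity = (-51.336, 51.336) km/h; car velocity = (-41.861, -41.861) km/h.
Velocity of taxi relative to car = (-51.336, 51.336) − (-41.861, -41.861) = (-9.475, 93.197) km/h.
Magnitude = |(-9.475, 93.197)| = 93.677 km/h.

93.7 km/h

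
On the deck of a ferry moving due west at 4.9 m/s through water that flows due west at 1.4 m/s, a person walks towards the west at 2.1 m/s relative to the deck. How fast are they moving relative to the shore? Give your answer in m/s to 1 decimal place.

In east/north components (m/s): person relative to ferry = (-2.100, 0.000); ferry relative to water = (-4.900, 0.000); water relative to ground = (-1.400, 0.000).
Sum = (-8.400, 0.000) m/s.
Speed = |(-8.400, 0.000)| = 8.400 m/s.

8.4 m/s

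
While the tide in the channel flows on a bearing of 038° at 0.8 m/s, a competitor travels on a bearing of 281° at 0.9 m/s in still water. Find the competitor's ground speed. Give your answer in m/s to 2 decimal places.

0.89 m/s

Taking east as x and north as y: velocity relative to the water = (-0.883, 0.172) m/s; the water relative to ground = (0.493, 0.630) m/s.
Velocity relative to ground = (-0.883, 0.172) + (0.493, 0.630) = (-0.391, 0.802) m/s.
Speed = |(-0.391, 0.802)| = 0.892 m/s.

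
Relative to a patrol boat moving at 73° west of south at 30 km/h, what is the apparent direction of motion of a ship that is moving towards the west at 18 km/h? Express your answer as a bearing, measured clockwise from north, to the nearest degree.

Taking east as x and north as y: ship velocity = (-18.000, 0.000) km/h; patrol boat velocity = (-28.689, -8.771) km/h.
Velocity of ship relative to patrol boat = (-18.000, 0.000) − (-28.689, -8.771) = (10.689, 8.771) km/h.
Bearing = atan2(10.69, 8.77) = 50.63° clockwise from north.

051°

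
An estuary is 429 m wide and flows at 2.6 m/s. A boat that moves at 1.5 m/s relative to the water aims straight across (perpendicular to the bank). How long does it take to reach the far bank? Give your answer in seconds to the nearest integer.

286 s

The component of the boat's velocity perpendicular to the bank is 1.5 m/s.
Only the cross-stream component determines the crossing time; the current contributes nothing perpendicular to the bank.
Time = 429 / 1.500 = 286.000 s.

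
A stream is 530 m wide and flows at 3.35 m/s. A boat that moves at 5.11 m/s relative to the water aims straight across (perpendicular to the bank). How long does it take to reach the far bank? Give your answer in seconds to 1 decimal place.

103.7 s

The component of the boat's velocity perpendicular to the bank is 5.11 m/s.
The flow acts along the bank and has no component across it.
Time = 530 / 5.110 = 103.718 s.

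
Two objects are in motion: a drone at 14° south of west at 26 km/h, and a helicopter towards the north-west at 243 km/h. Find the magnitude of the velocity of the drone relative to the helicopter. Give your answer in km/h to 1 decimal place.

230.7 km/h

Taking east as x and north as y: drone velocity = (-25.228, -6.290) km/h; helicopter velocity = (-171.827, 171.827) km/h.
Velocity of drone relative to helicopter = (-25.228, -6.290) − (-171.827, 171.827) = (146.599, -178.117) km/h.
Magnitude = |(146.599, -178.117)| = 230.688 km/h.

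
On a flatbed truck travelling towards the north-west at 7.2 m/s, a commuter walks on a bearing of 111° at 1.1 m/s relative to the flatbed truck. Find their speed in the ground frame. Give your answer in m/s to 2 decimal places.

Taking east as x and north as y: flatbed truck velocity = (-5.091, 5.091) m/s; commuter velocity relative to flatbed truck = (1.027, -0.394) m/s.
Velocity relative to ground = (-5.091, 5.091) + (1.027, -0.394) = (-4.064, 4.697) m/s.
Speed = |(-4.064, 4.697)| = 6.211 m/s.

6.21 m/s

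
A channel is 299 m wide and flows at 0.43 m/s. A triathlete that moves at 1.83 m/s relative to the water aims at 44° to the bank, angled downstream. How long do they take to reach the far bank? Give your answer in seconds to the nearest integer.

235 s

The component of the triathlete's velocity perpendicular to the bank is 1.83 × sin 44° = 1.271 m/s.
The current is parallel to the bank, so it does not affect the crossing time.
Time = 299 / 1.271 = 235.206 s.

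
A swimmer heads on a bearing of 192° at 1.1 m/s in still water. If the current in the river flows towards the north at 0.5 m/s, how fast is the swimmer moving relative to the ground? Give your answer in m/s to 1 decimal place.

Taking east as x and north as y: velocity relative to the water = (-0.229, -1.076) m/s; the water relative to ground = (0.000, 0.500) m/s.
Velocity relative to ground = (-0.229, -1.076) + (0.000, 0.500) = (-0.229, -0.576) m/s.
Speed = |(-0.229, -0.576)| = 0.620 m/s.

0.6 m/s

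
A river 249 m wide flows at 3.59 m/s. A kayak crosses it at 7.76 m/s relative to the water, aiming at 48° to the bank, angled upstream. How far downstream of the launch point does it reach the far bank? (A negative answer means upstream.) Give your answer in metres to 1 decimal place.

-69.2 m

Perpendicular speed = 5.767 m/s; crossing time = 249 / 5.767 = 43.178 s.
Net downstream speed = -1.602 m/s.
Drift = -1.602 × 43.178 = -69.191 m (upstream).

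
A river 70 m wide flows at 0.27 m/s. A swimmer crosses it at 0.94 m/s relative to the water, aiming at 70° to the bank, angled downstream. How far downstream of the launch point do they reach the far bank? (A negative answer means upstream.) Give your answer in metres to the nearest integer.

47 m

Perpendicular speed = 0.883 m/s; crossing time = 70 / 0.883 = 79.247 s.
Net downstream speed = 0.591 m/s.
Drift = 0.591 × 79.247 = 46.875 m (downstream).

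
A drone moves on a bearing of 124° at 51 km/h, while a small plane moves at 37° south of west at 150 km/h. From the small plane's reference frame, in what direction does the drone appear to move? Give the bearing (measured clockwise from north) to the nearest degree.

069°

Taking east as x and north as y: drone velocity = (42.281, -28.519) km/h; small plane velocity = (-119.795, -90.272) km/h.
Velocity of drone relative to small plane = (42.281, -28.519) − (-119.795, -90.272) = (162.076, 61.753) km/h.
Bearing = atan2(162.08, 61.75) = 69.14° clockwise from north.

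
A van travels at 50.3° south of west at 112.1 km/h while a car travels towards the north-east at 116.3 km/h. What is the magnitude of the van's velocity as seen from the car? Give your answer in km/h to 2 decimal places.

Taking east as x and north as y: van velocity = (-71.606, -86.250) km/h; car velocity = (82.237, 82.237) km/h.
Velocity of van relative to car = (-71.606, -86.250) − (82.237, 82.237) = (-153.842, -168.486) km/h.
Magnitude = |(-153.842, -168.486)| = 228.156 km/h.

228.16 km/h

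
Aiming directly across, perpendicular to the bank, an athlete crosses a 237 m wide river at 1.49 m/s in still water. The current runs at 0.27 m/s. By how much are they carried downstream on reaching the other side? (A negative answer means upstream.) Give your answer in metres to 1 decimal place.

Perpendicular speed = 1.490 m/s; crossing time = 237 / 1.490 = 159.060 s.
Net downstream speed = 0.270 m/s.
Drift = 0.270 × 159.060 = 42.946 m (downstream).

42.9 m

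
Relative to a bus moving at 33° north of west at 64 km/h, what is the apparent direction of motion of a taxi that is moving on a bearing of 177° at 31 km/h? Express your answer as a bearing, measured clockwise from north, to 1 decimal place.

Taking east as x and north as y: taxi velocity = (1.622, -30.958) km/h; bus velocity = (-53.675, 34.857) km/h.
Velocity of taxi relative to bus = (1.622, -30.958) − (-53.675, 34.857) = (55.297, -65.814) km/h.
Bearing = atan2(55.30, -65.81) = 139.96° clockwise from north.

140.0°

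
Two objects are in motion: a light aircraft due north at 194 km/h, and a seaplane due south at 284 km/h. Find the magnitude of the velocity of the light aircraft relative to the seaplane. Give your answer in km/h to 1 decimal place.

478.0 km/h

Taking east as x and north as y: light aircraft velocity = (0.000, 194.000) km/h; seaplane velocity = (0.000, -284.000) km/h.
Velocity of light aircraft relative to seaplane = (0.000, 194.000) − (0.000, -284.000) = (0.000, 478.000) km/h.
Magnitude = |(0.000, 478.000)| = 478.000 km/h.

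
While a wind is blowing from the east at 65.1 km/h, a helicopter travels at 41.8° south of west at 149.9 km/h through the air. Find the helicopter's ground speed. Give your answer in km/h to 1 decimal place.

Taking east as x and north as y: velocity relative to the air = (-111.747, -99.913) km/h; the air relative to ground = (-65.100, 0.000) km/h.
Velocity relative to ground = (-111.747, -99.913) + (-65.100, 0.000) = (-176.847, -99.913) km/h.
Speed = |(-176.847, -99.913)| = 203.119 km/h.

203.1 km/h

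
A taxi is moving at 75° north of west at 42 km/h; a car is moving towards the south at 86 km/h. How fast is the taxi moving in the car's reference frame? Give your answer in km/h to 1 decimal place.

127.0 km/h

Taking east as x and north as y: taxi velocity = (-10.870, 40.569) km/h; car velocity = (0.000, -86.000) km/h.
Velocity of taxi relative to car = (-10.870, 40.569) − (0.000, -86.000) = (-10.870, 126.569) km/h.
Magnitude = |(-10.870, 126.569)| = 127.035 km/h.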